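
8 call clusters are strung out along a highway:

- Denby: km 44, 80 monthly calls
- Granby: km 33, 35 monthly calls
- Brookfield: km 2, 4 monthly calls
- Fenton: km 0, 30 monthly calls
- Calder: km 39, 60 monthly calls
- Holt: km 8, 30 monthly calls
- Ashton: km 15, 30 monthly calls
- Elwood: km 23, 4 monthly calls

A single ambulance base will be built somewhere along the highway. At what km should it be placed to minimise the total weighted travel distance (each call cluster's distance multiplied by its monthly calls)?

x = 39

For a sum of weighted absolute distances on a line, the optimum is the weighted median (not the mean). Total weight W = 273; half-weight = 136.5.
Sort by position and accumulate weight:
  km 0 (Fenton, w=30) → cum 30
  km 2 (Brookfield, w=4) → cum 34
  km 8 (Holt, w=30) → cum 64
  km 15 (Ashton, w=30) → cum 94
  km 23 (Elwood, w=4) → cum 98
  km 33 (Granby, w=35) → cum 133
  km 39 (Calder, w=60) → cum 193  ≥ 136.5 → median here
  km 44 (Denby, w=80) → cum 273
Optimal location: km 39.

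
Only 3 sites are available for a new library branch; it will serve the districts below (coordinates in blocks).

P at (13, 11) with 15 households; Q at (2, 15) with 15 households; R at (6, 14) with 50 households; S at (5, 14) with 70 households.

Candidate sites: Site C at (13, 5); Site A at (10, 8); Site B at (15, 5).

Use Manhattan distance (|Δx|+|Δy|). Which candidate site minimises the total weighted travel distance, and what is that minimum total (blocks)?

Total weighted distance at each candidate:
  Site C (13, 5): total = 2395
  Site A (10, 8): total = 1585
  Site B (15, 5): total = 2695
Minimum is at Site A with total 1585 blocks.

Site A, total 1585 blocks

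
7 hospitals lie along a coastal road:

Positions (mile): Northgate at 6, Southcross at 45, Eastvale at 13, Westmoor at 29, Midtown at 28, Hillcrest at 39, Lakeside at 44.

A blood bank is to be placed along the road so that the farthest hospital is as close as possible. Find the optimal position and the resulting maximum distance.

location 25.5, max distance 19.5

The 1-center on a line is the midpoint of the two extreme points: leftmost at 6, rightmost at 45.
Optimal location = (6 + 45)/2 = 25.5; maximum distance = (45 − 6)/2 = 19.5.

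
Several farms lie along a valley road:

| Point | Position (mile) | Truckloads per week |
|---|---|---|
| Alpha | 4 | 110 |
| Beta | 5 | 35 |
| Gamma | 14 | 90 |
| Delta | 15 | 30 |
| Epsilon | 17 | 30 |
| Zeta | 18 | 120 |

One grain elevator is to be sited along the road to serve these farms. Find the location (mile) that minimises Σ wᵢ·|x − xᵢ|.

For a sum of weighted absolute distances on a line, the optimum is the weighted median (not the mean). Total weight W = 415; half-weight = 207.5.
Sort by position and accumulate weight:
  mile 4 (Alpha, w=110) → cum 110
  mile 5 (Beta, w=35) → cum 145
  mile 14 (Gamma, w=90) → cum 235  ≥ 207.5 → median here
  mile 15 (Delta, w=30) → cum 265
  mile 17 (Epsilon, w=30) → cum 295
  mile 18 (Zeta, w=120) → cum 415
Optimal location: mile 14.

x = 14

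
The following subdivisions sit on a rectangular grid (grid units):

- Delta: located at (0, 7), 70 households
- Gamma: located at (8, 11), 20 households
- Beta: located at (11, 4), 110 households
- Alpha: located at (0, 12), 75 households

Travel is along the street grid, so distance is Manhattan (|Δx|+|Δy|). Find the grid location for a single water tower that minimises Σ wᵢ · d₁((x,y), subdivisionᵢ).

(0, 7)

Manhattan distance separates: Σwᵢ(|x−xᵢ|+|y−yᵢ|) = Σwᵢ|x−xᵢ| + Σwᵢ|y−yᵢ|, so x and y are optimised independently as 1-D weighted medians.
Total weight W = 275; half = 137.5.
x-coordinate, sorted with cumulative weight:
  x=0 (Delta, w=70) cum 70
  x=0 (Alpha, w=75) cum 145  ← median
  x=8 (Gamma, w=20) cum 165
  x=11 (Beta, w=110) cum 275
⇒ x* = 0
y-coordinate, sorted with cumulative weight:
  y=4 (Beta, w=110) cum 110
  y=7 (Delta, w=70) cum 180  ← median
  y=11 (Gamma, w=20) cum 200
  y=12 (Alpha, w=75) cum 275
⇒ y* = 7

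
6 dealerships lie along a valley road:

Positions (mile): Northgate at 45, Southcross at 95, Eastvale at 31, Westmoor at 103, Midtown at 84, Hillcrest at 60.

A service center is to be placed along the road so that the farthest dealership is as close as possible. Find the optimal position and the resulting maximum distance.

The 1-center on a line is the midpoint of the two extreme points: leftmost at 31, rightmost at 103.
Optimal location = (31 + 103)/2 = 67; maximum distance = (103 − 31)/2 = 36.

location 67, max distance 36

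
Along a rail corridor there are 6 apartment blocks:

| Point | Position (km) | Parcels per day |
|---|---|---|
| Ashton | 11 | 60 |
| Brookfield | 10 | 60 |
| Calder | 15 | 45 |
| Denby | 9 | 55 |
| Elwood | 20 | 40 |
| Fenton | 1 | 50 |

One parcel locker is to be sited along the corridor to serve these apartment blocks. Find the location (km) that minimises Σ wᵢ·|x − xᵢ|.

For a sum of weighted absolute distances on a line, the optimum is the weighted median (not the mean). Total weight W = 310; half-weight = 155.
Sort by position and accumulate weight:
  km 1 (Fenton, w=50) → cum 50
  km 9 (Denby, w=55) → cum 105
  km 10 (Brookfield, w=60) → cum 165  ≥ 155 → median here
  km 11 (Ashton, w=60) → cum 225
  km 15 (Calder, w=45) → cum 270
  km 20 (Elwood, w=40) → cum 310
Optimal location: km 10.

x = 10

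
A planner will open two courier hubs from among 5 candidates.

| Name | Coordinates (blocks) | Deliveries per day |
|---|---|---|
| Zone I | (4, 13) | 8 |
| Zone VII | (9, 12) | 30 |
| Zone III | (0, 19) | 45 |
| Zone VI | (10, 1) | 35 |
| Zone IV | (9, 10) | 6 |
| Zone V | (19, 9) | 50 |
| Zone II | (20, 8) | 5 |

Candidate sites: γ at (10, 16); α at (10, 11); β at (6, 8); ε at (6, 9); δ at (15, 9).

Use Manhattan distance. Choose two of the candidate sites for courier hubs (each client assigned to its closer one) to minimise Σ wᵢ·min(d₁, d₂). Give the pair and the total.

{α, δ}, total 1526

Evaluate every pair (each demand assigned to the nearer of the two):
  {α, δ}: total = 1526
  {γ, δ}: total = 1534
  {ε, δ}: total = 1622
  {β, δ}: total = 1676
  {γ, α}: total = 1686
  {α, ε}: total = 1805
  {α, β}: total = 1858
  {γ, ε}: total = 1952
  {γ, β}: total = 1976
  {β, ε}: total = 2077
Best pair: {α, δ} with total 1526.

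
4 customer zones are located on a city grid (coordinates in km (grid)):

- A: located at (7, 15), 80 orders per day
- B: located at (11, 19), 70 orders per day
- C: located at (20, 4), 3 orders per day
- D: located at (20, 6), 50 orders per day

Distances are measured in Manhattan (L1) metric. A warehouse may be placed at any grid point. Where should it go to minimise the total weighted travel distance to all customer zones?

(11, 15)

Manhattan distance separates: Σwᵢ(|x−xᵢ|+|y−yᵢ|) = Σwᵢ|x−xᵢ| + Σwᵢ|y−yᵢ|, so x and y are optimised independently as 1-D weighted medians.
Total weight W = 203; half = 101.5.
x-coordinate, sorted with cumulative weight:
  x=7 (A, w=80) cum 80
  x=11 (B, w=70) cum 150  ← median
  x=20 (C, w=3) cum 153
  x=20 (D, w=50) cum 203
⇒ x* = 11
y-coordinate, sorted with cumulative weight:
  y=4 (C, w=3) cum 3
  y=6 (D, w=50) cum 53
  y=15 (A, w=80) cum 133  ← median
  y=19 (B, w=70) cum 203
⇒ y* = 15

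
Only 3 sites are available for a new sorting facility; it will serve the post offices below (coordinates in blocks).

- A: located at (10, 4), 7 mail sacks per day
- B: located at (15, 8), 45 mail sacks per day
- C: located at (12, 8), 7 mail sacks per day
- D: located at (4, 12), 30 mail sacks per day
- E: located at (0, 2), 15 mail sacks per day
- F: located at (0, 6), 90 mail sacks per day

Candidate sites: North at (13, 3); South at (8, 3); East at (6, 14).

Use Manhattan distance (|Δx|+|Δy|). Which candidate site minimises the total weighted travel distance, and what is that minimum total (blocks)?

South, total 2139 blocks

Total weighted distance at each candidate:
  North (13, 3): total = 2575
  South (8, 3): total = 2139
  East (6, 14): total = 2507
Minimum is at South with total 2139 blocks.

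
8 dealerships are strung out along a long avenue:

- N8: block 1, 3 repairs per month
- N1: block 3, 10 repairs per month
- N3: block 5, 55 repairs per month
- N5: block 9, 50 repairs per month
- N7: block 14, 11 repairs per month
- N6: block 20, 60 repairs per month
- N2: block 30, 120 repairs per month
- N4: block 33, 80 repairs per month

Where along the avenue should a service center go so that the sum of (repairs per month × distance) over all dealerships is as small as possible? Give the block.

x = 30

For a sum of weighted absolute distances on a line, the optimum is the weighted median (not the mean). Total weight W = 389; half-weight = 194.5.
Sort by position and accumulate weight:
  block 1 (N8, w=3) → cum 3
  block 3 (N1, w=10) → cum 13
  block 5 (N3, w=55) → cum 68
  block 9 (N5, w=50) → cum 118
  block 14 (N7, w=11) → cum 129
  block 20 (N6, w=60) → cum 189
  block 30 (N2, w=120) → cum 309  ≥ 194.5 → median here
  block 33 (N4, w=80) → cum 389
Optimal location: block 30.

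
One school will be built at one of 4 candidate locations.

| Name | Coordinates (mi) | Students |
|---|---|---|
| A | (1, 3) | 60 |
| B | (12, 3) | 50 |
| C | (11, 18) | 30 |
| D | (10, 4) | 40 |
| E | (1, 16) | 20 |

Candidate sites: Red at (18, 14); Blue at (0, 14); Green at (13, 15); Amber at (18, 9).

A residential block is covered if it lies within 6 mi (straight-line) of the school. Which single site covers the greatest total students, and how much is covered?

Green, covering 30

Coverage radius r = 6 mi; a point is covered iff (Δx)²+(Δy)² ≤ 6² = 36.
  Red (18, 14): covers {none} → 0
  Blue (0, 14): covers {E} → 20
  Green (13, 15): covers {C} → 30
  Amber (18, 9): covers {none} → 0
Maximum coverage at Green: 30 students.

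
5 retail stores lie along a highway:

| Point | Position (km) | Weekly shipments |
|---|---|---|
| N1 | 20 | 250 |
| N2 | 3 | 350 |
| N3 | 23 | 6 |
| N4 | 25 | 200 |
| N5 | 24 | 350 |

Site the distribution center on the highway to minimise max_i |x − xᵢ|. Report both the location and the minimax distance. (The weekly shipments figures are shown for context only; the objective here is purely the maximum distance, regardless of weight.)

The 1-center on a line is the midpoint of the two extreme points: leftmost at 3, rightmost at 25.
Optimal location = (3 + 25)/2 = 14; maximum distance = (25 − 3)/2 = 11.

location 14, max distance 11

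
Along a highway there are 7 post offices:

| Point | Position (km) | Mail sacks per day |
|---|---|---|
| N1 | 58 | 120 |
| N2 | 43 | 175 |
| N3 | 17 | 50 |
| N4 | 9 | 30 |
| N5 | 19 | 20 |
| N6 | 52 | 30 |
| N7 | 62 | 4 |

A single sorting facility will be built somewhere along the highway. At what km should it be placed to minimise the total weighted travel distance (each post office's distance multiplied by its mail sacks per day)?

x = 43

For a sum of weighted absolute distances on a line, the optimum is the weighted median (not the mean). Total weight W = 429; half-weight = 214.5.
Sort by position and accumulate weight:
  km 9 (N4, w=30) → cum 30
  km 17 (N3, w=50) → cum 80
  km 19 (N5, w=20) → cum 100
  km 43 (N2, w=175) → cum 275  ≥ 214.5 → median here
  km 52 (N6, w=30) → cum 305
  km 58 (N1, w=120) → cum 425
  km 62 (N7, w=4) → cum 429
Optimal location: km 43.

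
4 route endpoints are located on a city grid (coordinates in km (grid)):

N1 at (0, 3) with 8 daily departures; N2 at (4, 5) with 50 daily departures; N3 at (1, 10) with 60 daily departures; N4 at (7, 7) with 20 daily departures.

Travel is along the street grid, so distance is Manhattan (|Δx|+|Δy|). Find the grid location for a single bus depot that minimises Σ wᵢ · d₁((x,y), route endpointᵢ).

(4, 7)

Manhattan distance separates: Σwᵢ(|x−xᵢ|+|y−yᵢ|) = Σwᵢ|x−xᵢ| + Σwᵢ|y−yᵢ|, so x and y are optimised independently as 1-D weighted medians.
Total weight W = 138; half = 69.
x-coordinate, sorted with cumulative weight:
  x=0 (N1, w=8) cum 8
  x=1 (N3, w=60) cum 68
  x=4 (N2, w=50) cum 118  ← median
  x=7 (N4, w=20) cum 138
⇒ x* = 4
y-coordinate, sorted with cumulative weight:
  y=3 (N1, w=8) cum 8
  y=5 (N2, w=50) cum 58
  y=7 (N4, w=20) cum 78  ← median
  y=10 (N3, w=60) cum 138
⇒ y* = 7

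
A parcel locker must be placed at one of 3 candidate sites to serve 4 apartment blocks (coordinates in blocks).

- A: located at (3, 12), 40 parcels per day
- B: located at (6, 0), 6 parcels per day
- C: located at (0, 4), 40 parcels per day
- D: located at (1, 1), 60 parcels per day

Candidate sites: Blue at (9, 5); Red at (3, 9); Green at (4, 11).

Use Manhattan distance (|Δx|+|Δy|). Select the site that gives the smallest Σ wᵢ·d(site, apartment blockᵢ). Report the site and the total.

Red, total 1112 blocks

Total weighted distance at each candidate:
  Blue (9, 5): total = 1688
  Red (3, 9): total = 1112
  Green (4, 11): total = 1378
Minimum is at Red with total 1112 blocks.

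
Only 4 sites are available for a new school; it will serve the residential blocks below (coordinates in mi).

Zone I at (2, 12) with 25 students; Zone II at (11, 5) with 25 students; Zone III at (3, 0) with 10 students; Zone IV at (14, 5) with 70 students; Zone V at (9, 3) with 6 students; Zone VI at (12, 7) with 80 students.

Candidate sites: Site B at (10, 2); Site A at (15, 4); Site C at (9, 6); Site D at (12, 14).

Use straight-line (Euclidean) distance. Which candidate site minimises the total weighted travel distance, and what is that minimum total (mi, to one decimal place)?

Total weighted distance at each candidate:
  Site B (10, 2): total = 1261.3
  Site A (15, 4): total = 1086.1
  Site C (9, 6): total = 999.2
  Site D (12, 14): total = 1921.5
Minimum is at Site C with total 999.2 mi.

Site C, total 999.2 mi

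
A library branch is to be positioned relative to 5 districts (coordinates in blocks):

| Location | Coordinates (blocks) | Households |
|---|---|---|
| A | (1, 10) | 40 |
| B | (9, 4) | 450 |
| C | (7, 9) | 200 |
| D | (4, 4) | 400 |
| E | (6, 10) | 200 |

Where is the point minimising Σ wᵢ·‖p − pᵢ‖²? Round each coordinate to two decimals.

The minimiser of Σwᵢ‖p−pᵢ‖² is the weighted centroid p* = (Σwᵢpᵢ)/(Σwᵢ).
Σwᵢ = 1290.
Σwᵢxᵢ = 40·1 + 450·9 + 200·7 + 400·4 + 200·6 = 8290.
Σwᵢyᵢ = 40·10 + 450·4 + 200·9 + 400·4 + 200·10 = 7600.
x* = 8290/1290 = 6.43, y* = 7600/1290 = 5.89.

(6.43, 5.89)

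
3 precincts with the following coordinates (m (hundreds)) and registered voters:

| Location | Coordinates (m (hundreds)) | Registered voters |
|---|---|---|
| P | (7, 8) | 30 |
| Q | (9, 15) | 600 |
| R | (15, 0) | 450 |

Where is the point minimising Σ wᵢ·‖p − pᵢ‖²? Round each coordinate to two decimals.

The minimiser of Σwᵢ‖p−pᵢ‖² is the weighted centroid p* = (Σwᵢpᵢ)/(Σwᵢ).
Σwᵢ = 1080.
Σwᵢxᵢ = 30·7 + 600·9 + 450·15 = 12360.
Σwᵢyᵢ = 30·8 + 600·15 + 450·0 = 9240.
x* = 12360/1080 = 11.44, y* = 9240/1080 = 8.56.

(11.44, 8.56)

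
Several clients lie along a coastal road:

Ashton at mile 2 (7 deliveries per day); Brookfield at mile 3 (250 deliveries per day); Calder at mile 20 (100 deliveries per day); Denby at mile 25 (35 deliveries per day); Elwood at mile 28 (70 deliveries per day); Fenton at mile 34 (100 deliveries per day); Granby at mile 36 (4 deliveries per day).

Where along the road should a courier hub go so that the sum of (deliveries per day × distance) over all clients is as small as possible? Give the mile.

x = 20

For a sum of weighted absolute distances on a line, the optimum is the weighted median (not the mean). Total weight W = 566; half-weight = 283.
Sort by position and accumulate weight:
  mile 2 (Ashton, w=7) → cum 7
  mile 3 (Brookfield, w=250) → cum 257
  mile 20 (Calder, w=100) → cum 357  ≥ 283 → median here
  mile 25 (Denby, w=35) → cum 392
  mile 28 (Elwood, w=70) → cum 462
  mile 34 (Fenton, w=100) → cum 562
  mile 36 (Granby, w=4) → cum 566
Optimal location: mile 20.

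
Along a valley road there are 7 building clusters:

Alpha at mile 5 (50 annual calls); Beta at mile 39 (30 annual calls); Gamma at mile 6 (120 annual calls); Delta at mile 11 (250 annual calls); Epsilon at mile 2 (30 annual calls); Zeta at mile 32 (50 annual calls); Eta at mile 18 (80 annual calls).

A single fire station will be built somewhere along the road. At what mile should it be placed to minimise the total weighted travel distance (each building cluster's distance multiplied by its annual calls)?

For a sum of weighted absolute distances on a line, the optimum is the weighted median (not the mean). Total weight W = 610; half-weight = 305.
Sort by position and accumulate weight:
  mile 2 (Epsilon, w=30) → cum 30
  mile 5 (Alpha, w=50) → cum 80
  mile 6 (Gamma, w=120) → cum 200
  mile 11 (Delta, w=250) → cum 450  ≥ 305 → median here
  mile 18 (Eta, w=80) → cum 530
  mile 32 (Zeta, w=50) → cum 580
  mile 39 (Beta, w=30) → cum 610
Optimal location: mile 11.

x = 11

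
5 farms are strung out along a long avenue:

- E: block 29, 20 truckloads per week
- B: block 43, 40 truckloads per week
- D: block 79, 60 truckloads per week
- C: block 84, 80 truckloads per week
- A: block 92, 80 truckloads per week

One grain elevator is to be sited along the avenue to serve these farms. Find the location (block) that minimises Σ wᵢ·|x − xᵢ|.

For a sum of weighted absolute distances on a line, the optimum is the weighted median (not the mean). Total weight W = 280; half-weight = 140.
Sort by position and accumulate weight:
  block 29 (E, w=20) → cum 20
  block 43 (B, w=40) → cum 60
  block 79 (D, w=60) → cum 120
  block 84 (C, w=80) → cum 200  ≥ 140 → median here
  block 92 (A, w=80) → cum 280
Optimal location: block 84.

x = 84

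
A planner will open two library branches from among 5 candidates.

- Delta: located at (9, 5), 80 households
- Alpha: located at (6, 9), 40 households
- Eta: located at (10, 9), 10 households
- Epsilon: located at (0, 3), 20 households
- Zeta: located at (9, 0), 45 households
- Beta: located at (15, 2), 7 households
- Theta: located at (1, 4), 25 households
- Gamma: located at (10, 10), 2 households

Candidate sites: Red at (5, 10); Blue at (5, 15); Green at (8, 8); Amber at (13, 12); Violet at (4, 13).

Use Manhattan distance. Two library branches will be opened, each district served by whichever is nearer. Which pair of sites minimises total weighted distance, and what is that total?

{Red, Green}, total 1424

Evaluate every pair (each demand assigned to the nearer of the two):
  {Red, Green}: total = 1424
  {Green, Amber}: total = 1502
  {Blue, Green}: total = 1509
  {Green, Violet}: total = 1509
  {Red, Amber}: total = 2074
  {Red, Blue}: total = 2116
  {Red, Violet}: total = 2116
  {Amber, Violet}: total = 2574
  {Blue, Amber}: total = 2749
  {Blue, Violet}: total = 2942
Best pair: {Red, Green} with total 1424.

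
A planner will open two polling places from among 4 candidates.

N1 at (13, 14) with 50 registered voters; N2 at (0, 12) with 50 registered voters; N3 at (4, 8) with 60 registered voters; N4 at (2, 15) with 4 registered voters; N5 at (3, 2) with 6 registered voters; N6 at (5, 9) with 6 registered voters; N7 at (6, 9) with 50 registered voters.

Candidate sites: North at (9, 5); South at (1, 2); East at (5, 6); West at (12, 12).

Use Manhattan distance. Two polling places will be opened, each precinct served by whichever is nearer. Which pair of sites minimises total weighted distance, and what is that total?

Evaluate every pair (each demand assigned to the nearer of the two):
  {East, West}: total = 1182
  {North, East}: total = 1682
  {North, West}: total = 1734
  {South, East}: total = 1808
  {South, West}: total = 1814
  {North, South}: total = 2146
Best pair: {East, West} with total 1182.

{East, West}, total 1182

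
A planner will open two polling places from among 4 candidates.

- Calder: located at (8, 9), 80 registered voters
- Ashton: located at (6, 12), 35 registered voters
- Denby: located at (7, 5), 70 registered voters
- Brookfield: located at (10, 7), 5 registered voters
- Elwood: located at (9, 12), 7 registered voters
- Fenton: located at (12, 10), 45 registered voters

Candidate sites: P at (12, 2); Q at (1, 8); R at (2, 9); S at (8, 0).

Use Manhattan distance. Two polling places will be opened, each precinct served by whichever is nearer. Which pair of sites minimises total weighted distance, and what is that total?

{P, R}, total 1750

Evaluate every pair (each demand assigned to the nearer of the two):
  {P, R}: total = 1750
  {R, S}: total = 1755
  {Q, R}: total = 1970
  {P, Q}: total = 1994
  {Q, S}: total = 2089
  {P, S}: total = 2116
Best pair: {P, R} with total 1750.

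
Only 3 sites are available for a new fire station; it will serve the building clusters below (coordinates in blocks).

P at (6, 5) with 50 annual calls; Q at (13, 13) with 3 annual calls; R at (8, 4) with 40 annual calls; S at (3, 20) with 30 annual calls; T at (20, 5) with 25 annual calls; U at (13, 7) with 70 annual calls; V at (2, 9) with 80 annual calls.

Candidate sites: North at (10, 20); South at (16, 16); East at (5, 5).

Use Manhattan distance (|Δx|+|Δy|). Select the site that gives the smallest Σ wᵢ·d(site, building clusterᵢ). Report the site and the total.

Total weighted distance at each candidate:
  North (10, 20): total = 5175
  South (16, 16): total = 5273
  East (5, 5): total = 2403
Minimum is at East with total 2403 blocks.

East, total 2403 blocks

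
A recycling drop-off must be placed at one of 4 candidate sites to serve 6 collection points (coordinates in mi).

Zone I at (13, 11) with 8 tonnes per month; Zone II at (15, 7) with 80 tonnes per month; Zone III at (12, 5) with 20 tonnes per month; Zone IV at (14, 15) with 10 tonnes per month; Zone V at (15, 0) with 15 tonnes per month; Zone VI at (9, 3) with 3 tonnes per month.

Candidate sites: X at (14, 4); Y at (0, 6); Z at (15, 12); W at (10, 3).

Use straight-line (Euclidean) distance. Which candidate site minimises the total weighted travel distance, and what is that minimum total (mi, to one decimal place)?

Total weighted distance at each candidate:
  X (14, 4): total = 541.4
  Y (0, 6): total = 1992.1
  Z (15, 12): total = 814.3
  W (10, 3): total = 854.1
Minimum is at X with total 541.4 mi.

X, total 541.4 mi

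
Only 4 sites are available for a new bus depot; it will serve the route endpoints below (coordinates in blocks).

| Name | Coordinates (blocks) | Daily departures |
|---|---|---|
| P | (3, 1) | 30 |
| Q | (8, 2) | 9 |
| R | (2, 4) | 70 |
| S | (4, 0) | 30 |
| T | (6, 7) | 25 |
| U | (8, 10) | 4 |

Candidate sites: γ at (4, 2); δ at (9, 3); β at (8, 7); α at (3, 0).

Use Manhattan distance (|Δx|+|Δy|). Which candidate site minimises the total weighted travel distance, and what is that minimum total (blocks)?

Total weighted distance at each candidate:
  γ (4, 2): total = 659
  δ (9, 3): total = 1265
  β (8, 7): total = 1397
  α (3, 0): total = 783
Minimum is at γ with total 659 blocks.

γ, total 659 blocks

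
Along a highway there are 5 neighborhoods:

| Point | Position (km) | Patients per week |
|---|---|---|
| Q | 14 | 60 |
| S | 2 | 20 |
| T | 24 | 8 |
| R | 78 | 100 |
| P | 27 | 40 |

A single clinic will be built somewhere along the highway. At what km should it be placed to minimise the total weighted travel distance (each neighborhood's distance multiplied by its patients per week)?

x = 27

For a sum of weighted absolute distances on a line, the optimum is the weighted median (not the mean). Total weight W = 228; half-weight = 114.
Sort by position and accumulate weight:
  km 2 (S, w=20) → cum 20
  km 14 (Q, w=60) → cum 80
  km 24 (T, w=8) → cum 88
  km 27 (P, w=40) → cum 128  ≥ 114 → median here
  km 78 (R, w=100) → cum 228
Optimal location: km 27.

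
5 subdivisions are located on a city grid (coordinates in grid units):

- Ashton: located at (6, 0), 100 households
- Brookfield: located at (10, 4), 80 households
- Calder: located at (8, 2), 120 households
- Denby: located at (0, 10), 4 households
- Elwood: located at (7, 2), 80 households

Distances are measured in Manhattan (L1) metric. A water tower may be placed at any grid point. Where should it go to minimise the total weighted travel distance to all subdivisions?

(8, 2)

Manhattan distance separates: Σwᵢ(|x−xᵢ|+|y−yᵢ|) = Σwᵢ|x−xᵢ| + Σwᵢ|y−yᵢ|, so x and y are optimised independently as 1-D weighted medians.
Total weight W = 384; half = 192.
x-coordinate, sorted with cumulative weight:
  x=0 (Denby, w=4) cum 4
  x=6 (Ashton, w=100) cum 104
  x=7 (Elwood, w=80) cum 184
  x=8 (Calder, w=120) cum 304  ← median
  x=10 (Brookfield, w=80) cum 384
⇒ x* = 8
y-coordinate, sorted with cumulative weight:
  y=0 (Ashton, w=100) cum 100
  y=2 (Calder, w=120) cum 220  ← median
  y=2 (Elwood, w=80) cum 300
  y=4 (Brookfield, w=80) cum 380
  y=10 (Denby, w=4) cum 384
⇒ y* = 2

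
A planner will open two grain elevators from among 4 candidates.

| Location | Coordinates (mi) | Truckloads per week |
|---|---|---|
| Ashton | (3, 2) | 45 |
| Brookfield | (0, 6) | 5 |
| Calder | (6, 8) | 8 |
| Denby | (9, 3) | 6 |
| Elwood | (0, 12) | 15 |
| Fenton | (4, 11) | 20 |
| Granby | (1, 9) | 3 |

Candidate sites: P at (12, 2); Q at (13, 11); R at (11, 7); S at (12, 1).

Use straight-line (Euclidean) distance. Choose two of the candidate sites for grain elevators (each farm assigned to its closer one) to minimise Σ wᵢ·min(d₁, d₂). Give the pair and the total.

{P, R}, total 893.1

Evaluate every pair (each demand assigned to the nearer of the two):
  {P, R}: total = 893.1
  {R, S}: total = 898.2
  {Q, R}: total = 920.5
  {P, Q}: total = 960.2
  {Q, S}: total = 967.1
  {P, S}: total = 1069.4
Best pair: {P, R} with total 893.1.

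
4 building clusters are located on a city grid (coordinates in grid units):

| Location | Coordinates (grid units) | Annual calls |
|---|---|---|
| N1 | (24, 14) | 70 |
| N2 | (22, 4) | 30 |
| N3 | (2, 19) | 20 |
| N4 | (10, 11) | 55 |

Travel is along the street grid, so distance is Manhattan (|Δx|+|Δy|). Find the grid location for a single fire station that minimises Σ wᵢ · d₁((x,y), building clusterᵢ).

Manhattan distance separates: Σwᵢ(|x−xᵢ|+|y−yᵢ|) = Σwᵢ|x−xᵢ| + Σwᵢ|y−yᵢ|, so x and y are optimised independently as 1-D weighted medians.
Total weight W = 175; half = 87.5.
x-coordinate, sorted with cumulative weight:
  x=2 (N3, w=20) cum 20
  x=10 (N4, w=55) cum 75
  x=22 (N2, w=30) cum 105  ← median
  x=24 (N1, w=70) cum 175
⇒ x* = 22
y-coordinate, sorted with cumulative weight:
  y=4 (N2, w=30) cum 30
  y=11 (N4, w=55) cum 85
  y=14 (N1, w=70) cum 155  ← median
  y=19 (N3, w=20) cum 175
⇒ y* = 14

(22, 14)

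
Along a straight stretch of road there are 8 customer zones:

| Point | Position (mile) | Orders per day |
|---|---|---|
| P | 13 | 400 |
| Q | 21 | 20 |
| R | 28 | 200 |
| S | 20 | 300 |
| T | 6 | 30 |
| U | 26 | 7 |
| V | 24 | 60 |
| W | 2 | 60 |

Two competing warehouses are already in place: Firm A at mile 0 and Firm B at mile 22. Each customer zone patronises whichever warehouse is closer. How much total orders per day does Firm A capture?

90

The indifferent point is the midpoint (0+22)/2 = 11; customer zones left of it (closer to Firm A at 0) go to Firm A, those right go to Firm B.
  W at 2 (w=60) → Firm A
  T at 6 (w=30) → Firm A
  P at 13 (w=400) → Firm B
  S at 20 (w=300) → Firm B
  Q at 21 (w=20) → Firm B
  V at 24 (w=60) → Firm B
  U at 26 (w=7) → Firm B
  R at 28 (w=200) → Firm B
Firm A captures 90; Firm B captures 987.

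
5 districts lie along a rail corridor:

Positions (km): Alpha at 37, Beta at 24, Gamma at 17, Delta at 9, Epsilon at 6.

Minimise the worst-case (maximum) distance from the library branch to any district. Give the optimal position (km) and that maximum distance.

location 21.5, max distance 15.5

The 1-center on a line is the midpoint of the two extreme points: leftmost at 6, rightmost at 37.
Optimal location = (6 + 37)/2 = 21.5; maximum distance = (37 − 6)/2 = 15.5.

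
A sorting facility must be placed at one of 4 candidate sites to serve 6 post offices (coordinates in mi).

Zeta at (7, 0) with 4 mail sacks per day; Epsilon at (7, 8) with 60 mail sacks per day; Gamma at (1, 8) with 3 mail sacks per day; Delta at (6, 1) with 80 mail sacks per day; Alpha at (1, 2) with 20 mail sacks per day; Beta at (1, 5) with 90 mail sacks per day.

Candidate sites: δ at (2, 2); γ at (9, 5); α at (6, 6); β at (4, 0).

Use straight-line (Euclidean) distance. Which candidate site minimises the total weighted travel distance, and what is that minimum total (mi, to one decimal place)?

Total weighted distance at each candidate:
  δ (2, 2): total = 1142.9
  γ (9, 5): total = 1554.4
  α (6, 6): total = 1161.6
  β (4, 0): total = 1326.1
Minimum is at δ with total 1142.9 mi.

δ, total 1142.9 mi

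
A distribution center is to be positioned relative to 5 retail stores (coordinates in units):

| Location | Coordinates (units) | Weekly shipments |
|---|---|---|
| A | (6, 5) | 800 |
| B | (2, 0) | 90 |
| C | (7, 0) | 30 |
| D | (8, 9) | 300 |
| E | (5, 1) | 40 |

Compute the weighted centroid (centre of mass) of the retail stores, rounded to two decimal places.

The minimiser of Σwᵢ‖p−pᵢ‖² is the weighted centroid p* = (Σwᵢpᵢ)/(Σwᵢ).
Σwᵢ = 1260.
Σwᵢxᵢ = 800·6 + 90·2 + 30·7 + 300·8 + 40·5 = 7790.
Σwᵢyᵢ = 800·5 + 90·0 + 30·0 + 300·9 + 40·1 = 6740.
x* = 7790/1260 = 6.18, y* = 6740/1260 = 5.35.

(6.18, 5.35)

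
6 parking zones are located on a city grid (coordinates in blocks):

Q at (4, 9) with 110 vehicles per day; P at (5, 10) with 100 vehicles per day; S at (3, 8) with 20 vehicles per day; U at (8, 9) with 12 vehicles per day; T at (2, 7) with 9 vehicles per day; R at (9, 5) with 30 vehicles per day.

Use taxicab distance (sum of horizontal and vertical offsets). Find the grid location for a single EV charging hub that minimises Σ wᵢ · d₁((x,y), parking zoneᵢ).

(5, 9)

Manhattan distance separates: Σwᵢ(|x−xᵢ|+|y−yᵢ|) = Σwᵢ|x−xᵢ| + Σwᵢ|y−yᵢ|, so x and y are optimised independently as 1-D weighted medians.
Total weight W = 281; half = 140.5.
x-coordinate, sorted with cumulative weight:
  x=2 (T, w=9) cum 9
  x=3 (S, w=20) cum 29
  x=4 (Q, w=110) cum 139
  x=5 (P, w=100) cum 239  ← median
  x=8 (U, w=12) cum 251
  x=9 (R, w=30) cum 281
⇒ x* = 5
y-coordinate, sorted with cumulative weight:
  y=5 (R, w=30) cum 30
  y=7 (T, w=9) cum 39
  y=8 (S, w=20) cum 59
  y=9 (Q, w=110) cum 169  ← median
  y=9 (U, w=12) cum 181
  y=10 (P, w=100) cum 281
⇒ y* = 9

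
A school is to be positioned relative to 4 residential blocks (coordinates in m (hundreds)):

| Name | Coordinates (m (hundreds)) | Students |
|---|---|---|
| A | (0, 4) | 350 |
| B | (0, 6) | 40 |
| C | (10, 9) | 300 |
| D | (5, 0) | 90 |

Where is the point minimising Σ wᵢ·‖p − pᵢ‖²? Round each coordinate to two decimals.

The minimiser of Σwᵢ‖p−pᵢ‖² is the weighted centroid p* = (Σwᵢpᵢ)/(Σwᵢ).
Σwᵢ = 780.
Σwᵢxᵢ = 350·0 + 40·0 + 300·10 + 90·5 = 3450.
Σwᵢyᵢ = 350·4 + 40·6 + 300·9 + 90·0 = 4340.
x* = 3450/780 = 4.42, y* = 4340/780 = 5.56.

(4.42, 5.56)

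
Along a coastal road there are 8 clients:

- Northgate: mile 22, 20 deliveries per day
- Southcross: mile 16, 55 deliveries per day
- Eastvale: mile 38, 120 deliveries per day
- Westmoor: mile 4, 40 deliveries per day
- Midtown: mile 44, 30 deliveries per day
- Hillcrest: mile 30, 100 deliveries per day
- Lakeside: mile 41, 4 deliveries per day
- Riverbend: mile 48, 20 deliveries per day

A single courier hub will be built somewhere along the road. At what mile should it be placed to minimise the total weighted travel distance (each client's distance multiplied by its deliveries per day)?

For a sum of weighted absolute distances on a line, the optimum is the weighted median (not the mean). Total weight W = 389; half-weight = 194.5.
Sort by position and accumulate weight:
  mile 4 (Westmoor, w=40) → cum 40
  mile 16 (Southcross, w=55) → cum 95
  mile 22 (Northgate, w=20) → cum 115
  mile 30 (Hillcrest, w=100) → cum 215  ≥ 194.5 → median here
  mile 38 (Eastvale, w=120) → cum 335
  mile 41 (Lakeside, w=4) → cum 339
  mile 44 (Midtown, w=30) → cum 369
  mile 48 (Riverbend, w=20) → cum 389
Optimal location: mile 30.

x = 30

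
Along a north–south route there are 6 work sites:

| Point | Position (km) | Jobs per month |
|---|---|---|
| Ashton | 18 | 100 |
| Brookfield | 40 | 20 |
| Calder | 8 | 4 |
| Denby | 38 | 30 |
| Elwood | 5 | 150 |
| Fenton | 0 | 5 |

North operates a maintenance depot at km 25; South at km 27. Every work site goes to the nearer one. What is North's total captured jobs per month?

259

The indifferent point is the midpoint (25+27)/2 = 26; work sites left of it (closer to North at 25) go to North, those right go to South.
  Fenton at 0 (w=5) → North
  Elwood at 5 (w=150) → North
  Calder at 8 (w=4) → North
  Ashton at 18 (w=100) → North
  Denby at 38 (w=30) → South
  Brookfield at 40 (w=20) → South
North captures 259; South captures 50.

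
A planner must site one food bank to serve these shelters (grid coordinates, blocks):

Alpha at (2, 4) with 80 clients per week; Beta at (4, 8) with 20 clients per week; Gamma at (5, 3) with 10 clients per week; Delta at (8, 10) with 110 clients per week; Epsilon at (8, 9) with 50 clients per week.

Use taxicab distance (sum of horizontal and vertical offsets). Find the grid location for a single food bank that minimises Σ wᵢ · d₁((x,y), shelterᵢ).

Manhattan distance separates: Σwᵢ(|x−xᵢ|+|y−yᵢ|) = Σwᵢ|x−xᵢ| + Σwᵢ|y−yᵢ|, so x and y are optimised independently as 1-D weighted medians.
Total weight W = 270; half = 135.
x-coordinate, sorted with cumulative weight:
  x=2 (Alpha, w=80) cum 80
  x=4 (Beta, w=20) cum 100
  x=5 (Gamma, w=10) cum 110
  x=8 (Delta, w=110) cum 220  ← median
  x=8 (Epsilon, w=50) cum 270
⇒ x* = 8
y-coordinate, sorted with cumulative weight:
  y=3 (Gamma, w=10) cum 10
  y=4 (Alpha, w=80) cum 90
  y=8 (Beta, w=20) cum 110
  y=9 (Epsilon, w=50) cum 160  ← median
  y=10 (Delta, w=110) cum 270
⇒ y* = 9

(8, 9)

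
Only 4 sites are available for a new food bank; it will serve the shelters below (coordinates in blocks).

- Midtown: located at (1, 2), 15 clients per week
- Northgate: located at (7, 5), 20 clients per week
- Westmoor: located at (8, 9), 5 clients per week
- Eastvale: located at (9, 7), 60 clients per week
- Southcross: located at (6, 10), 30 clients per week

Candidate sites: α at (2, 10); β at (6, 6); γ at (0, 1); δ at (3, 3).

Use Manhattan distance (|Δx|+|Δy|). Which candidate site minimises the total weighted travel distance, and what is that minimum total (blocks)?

β, total 560 blocks

Total weighted distance at each candidate:
  α (2, 10): total = 1090
  β (6, 6): total = 560
  γ (0, 1): total = 1680
  δ (3, 3): total = 1120
Minimum is at β with total 560 blocks.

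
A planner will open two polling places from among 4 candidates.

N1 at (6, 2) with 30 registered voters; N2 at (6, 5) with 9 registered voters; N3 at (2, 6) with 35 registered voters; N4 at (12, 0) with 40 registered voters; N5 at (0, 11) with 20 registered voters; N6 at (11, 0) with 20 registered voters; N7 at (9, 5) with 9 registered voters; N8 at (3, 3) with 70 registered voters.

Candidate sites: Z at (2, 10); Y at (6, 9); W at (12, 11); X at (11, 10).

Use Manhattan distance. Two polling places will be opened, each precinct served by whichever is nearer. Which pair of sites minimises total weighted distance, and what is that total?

Evaluate every pair (each demand assigned to the nearer of the two):
  {Z, X}: total = 1904
  {Z, Y}: total = 1949
  {Z, W}: total = 1962
  {Y, X}: total = 1984
  {Y, W}: total = 2024
  {W, X}: total = 2928
Best pair: {Z, X} with total 1904.

{Z, X}, total 1904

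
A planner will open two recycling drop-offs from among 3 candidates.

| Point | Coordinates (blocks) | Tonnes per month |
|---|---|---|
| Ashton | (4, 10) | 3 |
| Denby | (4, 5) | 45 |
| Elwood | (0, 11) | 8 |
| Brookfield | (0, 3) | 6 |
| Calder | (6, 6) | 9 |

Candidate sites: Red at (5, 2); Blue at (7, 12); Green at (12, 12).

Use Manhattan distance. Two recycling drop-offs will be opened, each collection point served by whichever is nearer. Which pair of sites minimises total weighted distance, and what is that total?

Evaluate every pair (each demand assigned to the nearer of the two):
  {Red, Blue}: total = 340
  {Red, Green}: total = 392
  {Blue, Green}: total = 688
Best pair: {Red, Blue} with total 340.

{Red, Blue}, total 340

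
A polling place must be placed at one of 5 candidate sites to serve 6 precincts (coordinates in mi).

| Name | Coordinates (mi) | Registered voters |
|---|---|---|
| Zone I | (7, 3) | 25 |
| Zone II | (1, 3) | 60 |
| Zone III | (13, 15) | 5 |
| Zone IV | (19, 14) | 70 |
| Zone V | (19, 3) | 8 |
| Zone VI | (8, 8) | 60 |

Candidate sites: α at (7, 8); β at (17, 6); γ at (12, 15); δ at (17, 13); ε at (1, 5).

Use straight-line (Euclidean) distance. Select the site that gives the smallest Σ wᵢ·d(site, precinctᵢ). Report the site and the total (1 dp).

Total weighted distance at each candidate:
  α (7, 8): total = 1742.9
  β (17, 6): total = 2446.2
  γ (12, 15): total = 2396.6
  δ (17, 13): total = 2363.8
  ε (1, 5): total = 2366.8
Minimum is at α with total 1742.9 mi.

α, total 1742.9 mi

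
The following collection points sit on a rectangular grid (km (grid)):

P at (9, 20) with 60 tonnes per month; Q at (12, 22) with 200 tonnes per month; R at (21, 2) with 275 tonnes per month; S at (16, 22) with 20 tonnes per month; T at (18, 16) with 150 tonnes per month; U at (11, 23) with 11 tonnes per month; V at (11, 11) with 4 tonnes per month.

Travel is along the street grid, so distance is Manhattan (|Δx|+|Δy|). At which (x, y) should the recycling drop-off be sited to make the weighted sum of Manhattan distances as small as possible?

(18, 16)

Manhattan distance separates: Σwᵢ(|x−xᵢ|+|y−yᵢ|) = Σwᵢ|x−xᵢ| + Σwᵢ|y−yᵢ|, so x and y are optimised independently as 1-D weighted medians.
Total weight W = 720; half = 360.
x-coordinate, sorted with cumulative weight:
  x=9 (P, w=60) cum 60
  x=11 (U, w=11) cum 71
  x=11 (V, w=4) cum 75
  x=12 (Q, w=200) cum 275
  x=16 (S, w=20) cum 295
  x=18 (T, w=150) cum 445  ← median
  x=21 (R, w=275) cum 720
⇒ x* = 18
y-coordinate, sorted with cumulative weight:
  y=2 (R, w=275) cum 275
  y=11 (V, w=4) cum 279
  y=16 (T, w=150) cum 429  ← median
  y=20 (P, w=60) cum 489
  y=22 (Q, w=200) cum 689
  y=22 (S, w=20) cum 709
  y=23 (U, w=11) cum 720
⇒ y* = 16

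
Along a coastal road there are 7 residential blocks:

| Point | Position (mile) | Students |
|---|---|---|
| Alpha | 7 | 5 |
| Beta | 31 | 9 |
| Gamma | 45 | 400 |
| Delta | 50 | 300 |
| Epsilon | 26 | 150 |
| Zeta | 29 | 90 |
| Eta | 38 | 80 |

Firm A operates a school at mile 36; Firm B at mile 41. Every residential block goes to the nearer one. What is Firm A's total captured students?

The indifferent point is the midpoint (36+41)/2 = 38.5; residential blocks left of it (closer to Firm A at 36) go to Firm A, those right go to Firm B.
  Alpha at 7 (w=5) → Firm A
  Epsilon at 26 (w=150) → Firm A
  Zeta at 29 (w=90) → Firm A
  Beta at 31 (w=9) → Firm A
  Eta at 38 (w=80) → Firm A
  Gamma at 45 (w=400) → Firm B
  Delta at 50 (w=300) → Firm B
Firm A captures 334; Firm B captures 700.

334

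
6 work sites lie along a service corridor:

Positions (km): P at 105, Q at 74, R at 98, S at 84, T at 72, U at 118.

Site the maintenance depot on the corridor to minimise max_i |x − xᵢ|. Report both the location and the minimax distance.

location 95, max distance 23

The 1-center on a line is the midpoint of the two extreme points: leftmost at 72, rightmost at 118.
Optimal location = (72 + 118)/2 = 95; maximum distance = (118 − 72)/2 = 23.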